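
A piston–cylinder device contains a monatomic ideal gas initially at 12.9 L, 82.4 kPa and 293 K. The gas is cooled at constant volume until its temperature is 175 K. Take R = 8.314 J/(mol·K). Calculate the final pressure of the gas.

Isochoric: V stays 12.9 L; P/T = const ⇒ T₂ = 175 K, P₂ = 49.2 kPa.

49.2 kPa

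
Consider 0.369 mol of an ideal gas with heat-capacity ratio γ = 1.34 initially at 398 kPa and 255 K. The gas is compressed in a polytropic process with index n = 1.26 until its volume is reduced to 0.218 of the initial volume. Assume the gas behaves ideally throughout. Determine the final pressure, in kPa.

2710 kPa

V₁ = nRT₁/P₁ = 0.369×8.314×255/398 = 1.97 L.
Polytropic n=1.26: T₂ = T₁(V₁/V₂)^(n−1) = 255×(4.59)^0.26 = 379 K; P₂ = P₁(V₁/V₂)^n = 2710 kPa.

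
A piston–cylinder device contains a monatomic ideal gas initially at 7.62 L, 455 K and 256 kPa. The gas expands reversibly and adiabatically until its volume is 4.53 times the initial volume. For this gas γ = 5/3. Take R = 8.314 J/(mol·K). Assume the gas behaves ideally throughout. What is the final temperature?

166 K

Adiabatic: TV^(γ−1) = const ⇒ T₂ = 455×(0.221)^0.667 = 166 K; PV^γ = const ⇒ P₂ = 20.6 kPa.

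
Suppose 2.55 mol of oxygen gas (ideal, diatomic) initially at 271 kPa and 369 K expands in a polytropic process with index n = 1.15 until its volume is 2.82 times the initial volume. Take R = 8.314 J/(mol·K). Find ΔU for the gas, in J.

V₁ = nRT₁/P₁ = 2.55×8.314×369/271 = 28.9 L.
Polytropic n=1.15: T₂ = T₁(V₁/V₂)^(n−1) = 369×(0.355)^0.15 = 316 K; P₂ = P₁(V₁/V₂)^n = 82.3 kPa.
For an ideal gas ΔU = nCvΔT with Cv = (5/2)R = 20.8 J/(mol·K).
ΔU = 2.55×20.8×(316−369) = -2820 J.

-2820 J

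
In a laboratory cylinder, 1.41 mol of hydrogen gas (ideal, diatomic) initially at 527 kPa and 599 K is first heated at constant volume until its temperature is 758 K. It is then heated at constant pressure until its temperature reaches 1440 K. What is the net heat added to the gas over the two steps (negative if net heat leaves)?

32600 J

V₁ = nRT₁/P₁ = 1.41×8.314×599/527 = 13.3 L.
Step 1 — Isochoric: V stays 13.3 L; P/T = const ⇒ T₂ = 758 K, P₂ = 667 kPa.
W = 0 (no volume change).
ΔU = nCvΔT = 1.41×20.8×(758−599) = 4660 J.
Q = ΔU = 4660 J.
State after step 1: P = 667 kPa, V = 13.3 L, T = 758 K.
Step 2 — Isobaric: P stays 667 kPa; V/T = const ⇒ T₂ = 1440 K, V₂ = 25.3 L.
W = PΔV = 667×(25.3−13.3) kPa·L = 7990 J.
ΔU = nCvΔT = 1.41×20.8×(1440−758) = 20000 J.
Q = ΔU + W = nCpΔT = 28000 J.
Net over both steps: W = 7990 J, Q = 32600 J, ΔU = 24600 J.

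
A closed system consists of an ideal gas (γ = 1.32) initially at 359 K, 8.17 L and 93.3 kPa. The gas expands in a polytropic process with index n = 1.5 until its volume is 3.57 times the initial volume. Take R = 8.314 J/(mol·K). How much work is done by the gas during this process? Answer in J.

n = P₁V₁/(RT₁) = 93.3×8.17/(8.314×359) = 0.255 mol.
Polytropic n=1.5: T₂ = T₁(V₁/V₂)^(n−1) = 359×(0.280)^0.50 = 190 K; P₂ = P₁(V₁/V₂)^n = 13.8 kPa.
W = (P₁V₁−P₂V₂)/(n−1) = (93.3×8.17−13.8×29.2)/0.50 = 718 J.

718 J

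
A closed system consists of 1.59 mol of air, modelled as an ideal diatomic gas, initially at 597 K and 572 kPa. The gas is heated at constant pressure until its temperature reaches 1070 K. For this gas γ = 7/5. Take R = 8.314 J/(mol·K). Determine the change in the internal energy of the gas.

V₁ = nRT₁/P₁ = 1.59×8.314×597/572 = 13.8 L.
Isobaric: P stays 572 kPa; V/T = const ⇒ T₂ = 1070 K, V₂ = 24.7 L.
For an ideal gas ΔU = nCvΔT with Cv = (5/2)R = 20.8 J/(mol·K).
ΔU = 1.59×20.8×(1070−597) = 15600 J.

15600 J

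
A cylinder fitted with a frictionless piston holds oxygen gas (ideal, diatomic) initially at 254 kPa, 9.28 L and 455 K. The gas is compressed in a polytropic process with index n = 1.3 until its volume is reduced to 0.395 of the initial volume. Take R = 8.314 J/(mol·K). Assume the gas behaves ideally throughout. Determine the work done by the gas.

n = P₁V₁/(RT₁) = 254×9.28/(8.314×455) = 0.623 mol.
Polytropic n=1.3: T₂ = T₁(V₁/V₂)^(n−1) = 455×(2.53)^0.30 = 601 K; P₂ = P₁(V₁/V₂)^n = 850 kPa.
W = (P₁V₁−P₂V₂)/(n−1) = (254×9.28−850×3.67)/0.30 = -2520 J.

-2520 J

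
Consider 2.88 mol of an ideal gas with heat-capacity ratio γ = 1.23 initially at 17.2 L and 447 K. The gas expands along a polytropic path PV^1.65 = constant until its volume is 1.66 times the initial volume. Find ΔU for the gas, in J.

P₁ = nRT₁/V₁ = 2.88×8.314×447/17.2 = 622 kPa.
Polytropic n=1.65: T₂ = T₁(V₁/V₂)^(n−1) = 447×(0.602)^0.65 = 322 K; P₂ = P₁(V₁/V₂)^n = 270 kPa.
For an ideal gas ΔU = nCvΔT with Cv = R/(γ−1) = 36.1 J/(mol·K).
ΔU = 2.88×36.1×(322−447) = -13100 J.

-13100 J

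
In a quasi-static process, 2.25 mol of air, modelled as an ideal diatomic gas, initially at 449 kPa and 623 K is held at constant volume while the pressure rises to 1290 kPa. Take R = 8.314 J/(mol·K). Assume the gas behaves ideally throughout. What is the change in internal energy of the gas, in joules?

54600 J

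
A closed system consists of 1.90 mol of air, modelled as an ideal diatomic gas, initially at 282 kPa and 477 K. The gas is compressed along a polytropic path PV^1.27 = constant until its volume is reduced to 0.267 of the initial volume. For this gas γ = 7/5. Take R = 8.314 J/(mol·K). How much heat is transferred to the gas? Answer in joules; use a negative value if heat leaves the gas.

-3890 J

V₁ = nRT₁/P₁ = 1.90×8.314×477/282 = 26.7 L.
Polytropic n=1.27: T₂ = T₁(V₁/V₂)^(n−1) = 477×(3.75)^0.27 = 681 K; P₂ = P₁(V₁/V₂)^n = 1510 kPa.
W = (P₁V₁−P₂V₂)/(n−1) = (282×26.7−1510×7.13)/0.27 = -12000 J.
ΔU = nCvΔT = 1.90×20.8×(681−477) = 8070 J.
Q = ΔU + W = -3890 J.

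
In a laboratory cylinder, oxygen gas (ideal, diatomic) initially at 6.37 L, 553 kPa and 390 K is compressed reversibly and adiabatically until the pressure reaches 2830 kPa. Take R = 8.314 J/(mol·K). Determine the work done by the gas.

n = P₁V₁/(RT₁) = 553×6.37/(8.314×390) = 1.09 mol.
Adiabatic: T₂/T₁ = (P₂/P₁)^((γ−1)/γ) ⇒ T₂ = 390×(5.12)^0.286 = 622 K; V₂ = 1.98 L.
ΔU = nCvΔT = 1.09×20.8×(622−390) = 5230 J.
Q = 0 for an adiabatic process, so W = −ΔU = -5230 J.

-5230 J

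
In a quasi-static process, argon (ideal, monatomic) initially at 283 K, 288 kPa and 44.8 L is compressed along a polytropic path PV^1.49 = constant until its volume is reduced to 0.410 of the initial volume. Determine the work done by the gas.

-14400 J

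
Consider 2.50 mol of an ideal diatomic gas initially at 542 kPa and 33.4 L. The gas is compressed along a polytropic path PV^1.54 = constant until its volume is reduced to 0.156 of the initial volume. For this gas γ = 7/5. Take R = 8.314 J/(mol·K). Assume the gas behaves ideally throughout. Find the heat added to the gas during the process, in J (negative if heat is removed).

20300 J

T₁ = P₁V₁/(nR) = 542×33.4/(2.50×8.314) = 871 K.
Polytropic n=1.54: T₂ = T₁(V₁/V₂)^(n−1) = 871×(6.41)^0.54 = 2380 K; P₂ = P₁(V₁/V₂)^n = 9480 kPa.
W = (P₁V₁−P₂V₂)/(n−1) = (542×33.4−9480×5.21)/0.54 = -57900 J.
ΔU = nCvΔT = 2.50×20.8×(2380−871) = 78200 J.
Q = ΔU + W = 20300 J.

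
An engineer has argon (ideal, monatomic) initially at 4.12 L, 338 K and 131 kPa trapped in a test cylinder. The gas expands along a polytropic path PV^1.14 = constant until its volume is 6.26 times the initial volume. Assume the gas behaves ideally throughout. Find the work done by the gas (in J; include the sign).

873 J

n = P₁V₁/(RT₁) = 131×4.12/(8.314×338) = 0.192 mol.
Polytropic n=1.14: T₂ = T₁(V₁/V₂)^(n−1) = 338×(0.160)^0.14 = 261 K; P₂ = P₁(V₁/V₂)^n = 16.2 kPa.
W = (P₁V₁−P₂V₂)/(n−1) = (131×4.12−16.2×25.8)/0.14 = 873 J.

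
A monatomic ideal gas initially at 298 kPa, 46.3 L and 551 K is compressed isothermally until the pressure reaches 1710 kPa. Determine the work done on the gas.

24100 J

n = P₁V₁/(RT₁) = 298×46.3/(8.314×551) = 3.01 mol.
Isothermal: T stays 551 K; PV = const ⇒ V₂ = 8.07 L, P₂ = 1710 kPa.
W = nRT ln(V₂/V₁) = 3.01×8.314×551×ln(0.174) = -24100 J.
Work done on the gas = −W_by = 24100 J.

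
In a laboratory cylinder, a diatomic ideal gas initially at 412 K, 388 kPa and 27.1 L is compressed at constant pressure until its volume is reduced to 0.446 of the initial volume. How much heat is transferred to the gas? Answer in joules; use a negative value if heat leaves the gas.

n = P₁V₁/(RT₁) = 388×27.1/(8.314×412) = 3.07 mol.
Isobaric: P stays 388 kPa; V/T = const ⇒ T₂ = 184 K, V₂ = 12.1 L.
W = PΔV = 388×(12.1−27.1) kPa·L = -5830 J.
ΔU = nCvΔT = 3.07×20.8×(184−412) = -14600 J.
Q = ΔU + W = nCpΔT = -20400 J.

-20400 J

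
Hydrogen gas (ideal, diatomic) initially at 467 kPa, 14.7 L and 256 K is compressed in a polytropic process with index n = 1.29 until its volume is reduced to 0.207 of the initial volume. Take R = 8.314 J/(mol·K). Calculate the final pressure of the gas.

3560 kPa

Polytropic n=1.29: T₂ = T₁(V₁/V₂)^(n−1) = 256×(4.83)^0.29 = 404 K; P₂ = P₁(V₁/V₂)^n = 3560 kPa.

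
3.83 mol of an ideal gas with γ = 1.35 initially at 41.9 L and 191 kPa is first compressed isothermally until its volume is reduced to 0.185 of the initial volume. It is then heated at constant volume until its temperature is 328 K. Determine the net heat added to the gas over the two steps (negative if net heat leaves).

T₁ = P₁V₁/(nR) = 191×41.9/(3.83×8.314) = 251 K.
Step 1 — Isothermal: T stays 251 K; PV = const ⇒ V₂ = 7.75 L, P₂ = 1030 kPa.
ΔU = 0 (ideal gas, T constant).
W = nRT ln(V₂/V₁) = 3.83×8.314×251×ln(0.185) = -13500 J.
Q = ΔU + W = -13500 J.
State after step 1: P = 1030 kPa, V = 7.75 L, T = 251 K.
Step 2 — Isochoric: V stays 7.75 L; P/T = const ⇒ T₂ = 328 K, P₂ = 1350 kPa.
W = 0 (no volume change).
ΔU = nCvΔT = 3.83×23.8×(328−251) = 6980 J.
Q = ΔU = 6980 J.
Net over both steps: W = -13500 J, Q = -6530 J, ΔU = 6980 J.

-6530 J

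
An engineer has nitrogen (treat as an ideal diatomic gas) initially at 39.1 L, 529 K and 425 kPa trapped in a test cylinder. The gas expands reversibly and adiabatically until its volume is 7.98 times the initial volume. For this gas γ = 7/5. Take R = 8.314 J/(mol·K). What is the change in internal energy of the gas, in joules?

-23400 J

n = P₁V₁/(RT₁) = 425×39.1/(8.314×529) = 3.78 mol.
Adiabatic: TV^(γ−1) = const ⇒ T₂ = 529×(0.125)^0.400 = 230 K; PV^γ = const ⇒ P₂ = 23.2 kPa.
For an ideal gas ΔU = nCvΔT with Cv = (5/2)R = 20.8 J/(mol·K).
ΔU = 3.78×20.8×(230−529) = -23400 J.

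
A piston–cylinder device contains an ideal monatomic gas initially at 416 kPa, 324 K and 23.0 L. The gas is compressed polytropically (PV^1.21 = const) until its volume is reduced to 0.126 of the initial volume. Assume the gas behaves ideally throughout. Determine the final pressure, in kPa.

Polytropic n=1.21: T₂ = T₁(V₁/V₂)^(n−1) = 324×(7.94)^0.21 = 501 K; P₂ = P₁(V₁/V₂)^n = 5100 kPa.

5100 kPa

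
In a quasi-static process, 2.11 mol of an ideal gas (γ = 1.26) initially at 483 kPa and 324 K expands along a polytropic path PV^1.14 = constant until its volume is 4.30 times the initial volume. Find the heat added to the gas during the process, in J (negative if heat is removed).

3460 J

V₁ = nRT₁/P₁ = 2.11×8.314×324/483 = 11.8 L.
Polytropic n=1.14: T₂ = T₁(V₁/V₂)^(n−1) = 324×(0.233)^0.14 = 264 K; P₂ = P₁(V₁/V₂)^n = 91.6 kPa.
W = (P₁V₁−P₂V₂)/(n−1) = (483×11.8−91.6×50.6)/0.14 = 7500 J.
ΔU = nCvΔT = 2.11×32.0×(264−324) = -4040 J.
Q = ΔU + W = 3460 J.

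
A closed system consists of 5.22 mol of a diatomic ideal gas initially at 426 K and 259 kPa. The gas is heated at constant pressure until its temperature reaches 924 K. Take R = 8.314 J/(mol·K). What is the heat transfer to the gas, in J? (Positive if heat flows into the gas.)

75600 J

V₁ = nRT₁/P₁ = 5.22×8.314×426/259 = 71.4 L.
Isobaric: P stays 259 kPa; V/T = const ⇒ T₂ = 924 K, V₂ = 155 L.
W = PΔV = 259×(155−71.4) kPa·L = 21600 J.
ΔU = nCvΔT = 5.22×20.8×(924−426) = 54000 J.
Q = ΔU + W = nCpΔT = 75600 J.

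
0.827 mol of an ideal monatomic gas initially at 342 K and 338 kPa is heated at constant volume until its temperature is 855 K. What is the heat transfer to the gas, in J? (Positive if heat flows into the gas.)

5290 J

V₁ = nRT₁/P₁ = 0.827×8.314×342/338 = 6.96 L.
Isochoric: V stays 6.96 L; P/T = const ⇒ T₂ = 855 K, P₂ = 845 kPa.
W = 0 (no volume change).
ΔU = nCvΔT = 0.827×12.5×(855−342) = 5290 J.
Q = ΔU = 5290 J.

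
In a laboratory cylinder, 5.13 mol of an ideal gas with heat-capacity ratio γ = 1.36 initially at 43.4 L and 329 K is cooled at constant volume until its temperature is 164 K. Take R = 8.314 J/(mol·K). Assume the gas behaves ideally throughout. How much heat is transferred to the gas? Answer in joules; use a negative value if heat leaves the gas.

-19500 J

P₁ = nRT₁/V₁ = 5.13×8.314×329/43.4 = 323 kPa.
Isochoric: V stays 43.4 L; P/T = const ⇒ T₂ = 164 K, P₂ = 161 kPa.
W = 0 (no volume change).
ΔU = nCvΔT = 5.13×23.1×(164−329) = -19500 J.
Q = ΔU = -19500 J.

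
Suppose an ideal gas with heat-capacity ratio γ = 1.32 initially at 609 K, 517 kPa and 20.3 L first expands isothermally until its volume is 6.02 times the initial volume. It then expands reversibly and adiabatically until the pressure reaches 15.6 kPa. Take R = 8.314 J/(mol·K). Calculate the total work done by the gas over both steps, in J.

29900 J

n = P₁V₁/(RT₁) = 517×20.3/(8.314×609) = 2.07 mol.
Step 1 — Isothermal: T stays 609 K; PV = const ⇒ V₂ = 122 L, P₂ = 85.9 kPa.
ΔU = 0 (ideal gas, T constant).
W = nRT ln(V₂/V₁) = 2.07×8.314×609×ln(6.02) = 18800 J.
Q = ΔU + W = 18800 J.
State after step 1: P = 85.9 kPa, V = 122 L, T = 609 K.
Step 2 — Adiabatic: T₂/T₁ = (P₂/P₁)^((γ−1)/γ) ⇒ T₂ = 609×(0.182)^0.242 = 403 K; V₂ = 445 L.
ΔU = nCvΔT = 2.07×26.0×(403−609) = -11100 J.
Q = 0 for an adiabatic process, so W = −ΔU = 11100 J.
Net over both steps: W = 29900 J, Q = 18800 J, ΔU = -11100 J.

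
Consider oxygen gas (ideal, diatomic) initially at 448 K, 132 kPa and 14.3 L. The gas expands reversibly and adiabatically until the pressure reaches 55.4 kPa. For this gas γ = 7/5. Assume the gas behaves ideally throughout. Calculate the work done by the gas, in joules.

1040 J

n = P₁V₁/(RT₁) = 132×14.3/(8.314×448) = 0.507 mol.
Adiabatic: T₂/T₁ = (P₂/P₁)^((γ−1)/γ) ⇒ T₂ = 448×(0.420)^0.286 = 350 K; V₂ = 26.6 L.
ΔU = nCvΔT = 0.507×20.8×(350−448) = -1040 J.
Q = 0 for an adiabatic process, so W = −ΔU = 1040 J.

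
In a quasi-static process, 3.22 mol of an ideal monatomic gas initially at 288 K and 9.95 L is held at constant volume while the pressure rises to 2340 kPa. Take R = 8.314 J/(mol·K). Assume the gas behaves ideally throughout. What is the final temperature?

870 K

P₁ = nRT₁/V₁ = 3.22×8.314×288/9.95 = 775 kPa.
Isochoric: V stays 9.95 L; P/T = const ⇒ T₂ = 870 K, P₂ = 2340 kPa.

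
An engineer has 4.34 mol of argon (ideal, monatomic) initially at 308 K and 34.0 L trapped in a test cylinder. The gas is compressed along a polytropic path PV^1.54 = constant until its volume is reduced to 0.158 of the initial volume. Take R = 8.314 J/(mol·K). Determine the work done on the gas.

35200 J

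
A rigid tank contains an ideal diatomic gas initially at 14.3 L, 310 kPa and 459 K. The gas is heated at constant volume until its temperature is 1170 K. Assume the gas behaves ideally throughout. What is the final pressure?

Isochoric: V stays 14.3 L; P/T = const ⇒ T₂ = 1170 K, P₂ = 790 kPa.

790 kPa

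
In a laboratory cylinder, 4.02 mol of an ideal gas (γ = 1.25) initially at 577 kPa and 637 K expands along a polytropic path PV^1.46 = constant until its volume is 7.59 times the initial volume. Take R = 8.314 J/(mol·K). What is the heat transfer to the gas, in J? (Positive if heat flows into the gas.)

-23600 J

V₁ = nRT₁/P₁ = 4.02×8.314×637/577 = 36.9 L.
Polytropic n=1.46: T₂ = T₁(V₁/V₂)^(n−1) = 637×(0.132)^0.46 = 251 K; P₂ = P₁(V₁/V₂)^n = 29.9 kPa.
W = (P₁V₁−P₂V₂)/(n−1) = (577×36.9−29.9×280)/0.46 = 28100 J.
ΔU = nCvΔT = 4.02×33.3×(251−637) = -51600 J.
Q = ΔU + W = -23600 J.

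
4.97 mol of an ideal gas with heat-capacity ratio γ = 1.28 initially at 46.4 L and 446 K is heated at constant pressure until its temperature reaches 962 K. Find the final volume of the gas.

P₁ = nRT₁/V₁ = 4.97×8.314×446/46.4 = 397 kPa.
Isobaric: P stays 397 kPa; V/T = const ⇒ T₂ = 962 K, V₂ = 100 L.

100 L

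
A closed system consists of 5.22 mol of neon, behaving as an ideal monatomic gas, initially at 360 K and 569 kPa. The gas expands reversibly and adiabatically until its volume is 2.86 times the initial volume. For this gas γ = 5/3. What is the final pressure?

V₁ = nRT₁/P₁ = 5.22×8.314×360/569 = 27.5 L.
Adiabatic: TV^(γ−1) = const ⇒ T₂ = 360×(0.350)^0.667 = 179 K; PV^γ = const ⇒ P₂ = 98.7 kPa.

98.7 kPa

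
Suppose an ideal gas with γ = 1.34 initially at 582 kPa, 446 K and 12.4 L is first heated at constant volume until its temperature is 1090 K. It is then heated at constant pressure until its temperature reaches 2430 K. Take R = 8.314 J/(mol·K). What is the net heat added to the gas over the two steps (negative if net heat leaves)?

n = P₁V₁/(RT₁) = 582×12.4/(8.314×446) = 1.95 mol.
Step 1 — Isochoric: V stays 12.4 L; P/T = const ⇒ T₂ = 1090 K, P₂ = 1420 kPa.
W = 0 (no volume change).
ΔU = nCvΔT = 1.95×24.5×(1090−446) = 30600 J.
Q = ΔU = 30600 J.
State after step 1: P = 1420 kPa, V = 12.4 L, T = 1090 K.
Step 2 — Isobaric: P stays 1420 kPa; V/T = const ⇒ T₂ = 2430 K, V₂ = 27.6 L.
W = PΔV = 1420×(27.6−12.4) kPa·L = 21700 J.
ΔU = nCvΔT = 1.95×24.5×(2430−1090) = 63800 J.
Q = ΔU + W = nCpΔT = 85500 J.
Net over both steps: W = 21700 J, Q = 116000 J, ΔU = 94400 J.

116000 J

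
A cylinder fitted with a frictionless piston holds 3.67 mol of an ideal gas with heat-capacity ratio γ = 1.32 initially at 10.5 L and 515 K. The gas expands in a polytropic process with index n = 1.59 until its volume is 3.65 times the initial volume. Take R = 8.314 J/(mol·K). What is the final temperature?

240 K

P₁ = nRT₁/V₁ = 3.67×8.314×515/10.5 = 1500 kPa.
Polytropic n=1.59: T₂ = T₁(V₁/V₂)^(n−1) = 515×(0.274)^0.59 = 240 K; P₂ = P₁(V₁/V₂)^n = 191 kPa.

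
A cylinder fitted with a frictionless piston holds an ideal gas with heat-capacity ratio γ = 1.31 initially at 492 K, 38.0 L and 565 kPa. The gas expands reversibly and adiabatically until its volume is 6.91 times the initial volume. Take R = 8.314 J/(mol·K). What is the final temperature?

Adiabatic: TV^(γ−1) = const ⇒ T₂ = 492×(0.145)^0.310 = 270 K; PV^γ = const ⇒ P₂ = 44.9 kPa.

270 K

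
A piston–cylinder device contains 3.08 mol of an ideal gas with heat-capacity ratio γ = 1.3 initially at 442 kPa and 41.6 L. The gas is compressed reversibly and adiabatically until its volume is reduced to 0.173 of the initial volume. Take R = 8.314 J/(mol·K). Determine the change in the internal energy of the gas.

T₁ = P₁V₁/(nR) = 442×41.6/(3.08×8.314) = 718 K.
Adiabatic: TV^(γ−1) = const ⇒ T₂ = 718×(5.78)^0.300 = 1220 K; PV^γ = const ⇒ P₂ = 4320 kPa.
For an ideal gas ΔU = nCvΔT with Cv = R/(γ−1) = 27.7 J/(mol·K).
ΔU = 3.08×27.7×(1220−718) = 42500 J.

42500 J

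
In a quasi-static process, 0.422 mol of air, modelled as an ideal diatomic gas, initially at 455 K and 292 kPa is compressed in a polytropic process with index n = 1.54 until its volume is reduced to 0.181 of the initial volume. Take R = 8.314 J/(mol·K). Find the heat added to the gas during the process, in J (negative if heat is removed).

1570 J

V₁ = nRT₁/P₁ = 0.422×8.314×455/292 = 5.47 L.
Polytropic n=1.54: T₂ = T₁(V₁/V₂)^(n−1) = 455×(5.52)^0.54 = 1150 K; P₂ = P₁(V₁/V₂)^n = 4060 kPa.
W = (P₁V₁−P₂V₂)/(n−1) = (292×5.47−4060×0.990)/0.54 = -4480 J.
ΔU = nCvΔT = 0.422×20.8×(1150−455) = 6050 J.
Q = ΔU + W = 1570 J.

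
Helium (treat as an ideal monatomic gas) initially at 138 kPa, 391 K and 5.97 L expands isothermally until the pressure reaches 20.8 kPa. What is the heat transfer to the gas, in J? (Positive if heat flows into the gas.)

1560 J

n = P₁V₁/(RT₁) = 138×5.97/(8.314×391) = 0.253 mol.
Isothermal: T stays 391 K; PV = const ⇒ V₂ = 39.6 L, P₂ = 20.8 kPa.
ΔU = 0 (ideal gas, T constant).
W = nRT ln(V₂/V₁) = 0.253×8.314×391×ln(6.63) = 1560 J.
Q = ΔU + W = 1560 J.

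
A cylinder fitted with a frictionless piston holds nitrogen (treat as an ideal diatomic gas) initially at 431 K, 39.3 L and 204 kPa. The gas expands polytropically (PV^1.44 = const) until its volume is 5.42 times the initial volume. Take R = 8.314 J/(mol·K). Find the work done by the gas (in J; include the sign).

9560 J

n = P₁V₁/(RT₁) = 204×39.3/(8.314×431) = 2.24 mol.
Polytropic n=1.44: T₂ = T₁(V₁/V₂)^(n−1) = 431×(0.185)^0.44 = 205 K; P₂ = P₁(V₁/V₂)^n = 17.9 kPa.
W = (P₁V₁−P₂V₂)/(n−1) = (204×39.3−17.9×213)/0.44 = 9560 J.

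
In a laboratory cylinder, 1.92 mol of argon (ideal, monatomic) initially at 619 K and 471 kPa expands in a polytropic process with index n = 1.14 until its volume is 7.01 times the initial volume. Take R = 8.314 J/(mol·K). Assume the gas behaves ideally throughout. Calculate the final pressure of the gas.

51.2 kPa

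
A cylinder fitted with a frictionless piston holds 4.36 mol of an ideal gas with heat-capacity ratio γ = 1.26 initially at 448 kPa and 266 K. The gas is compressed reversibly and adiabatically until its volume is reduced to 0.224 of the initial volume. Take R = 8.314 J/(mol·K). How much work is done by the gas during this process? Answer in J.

-17600 J

V₁ = nRT₁/P₁ = 4.36×8.314×266/448 = 21.5 L.
Adiabatic: TV^(γ−1) = const ⇒ T₂ = 266×(4.46)^0.260 = 392 K; PV^γ = const ⇒ P₂ = 2950 kPa.
ΔU = nCvΔT = 4.36×32.0×(392−266) = 17600 J.
Q = 0 for an adiabatic process, so W = −ΔU = -17600 J.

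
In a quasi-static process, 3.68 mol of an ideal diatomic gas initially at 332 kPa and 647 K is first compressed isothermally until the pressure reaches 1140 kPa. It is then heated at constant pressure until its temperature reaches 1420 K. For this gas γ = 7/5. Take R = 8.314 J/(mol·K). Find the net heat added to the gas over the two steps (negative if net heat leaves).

58400 J

V₁ = nRT₁/P₁ = 3.68×8.314×647/332 = 59.6 L.
Step 1 — Isothermal: T stays 647 K; PV = const ⇒ V₂ = 17.4 L, P₂ = 1140 kPa.
ΔU = 0 (ideal gas, T constant).
W = nRT ln(V₂/V₁) = 3.68×8.314×647×ln(0.291) = -24400 J.
Q = ΔU + W = -24400 J.
State after step 1: P = 1140 kPa, V = 17.4 L, T = 647 K.
Step 2 — Isobaric: P stays 1140 kPa; V/T = const ⇒ T₂ = 1420 K, V₂ = 38.1 L.
W = PΔV = 1140×(38.1−17.4) kPa·L = 23700 J.
ΔU = nCvΔT = 3.68×20.8×(1420−647) = 59100 J.
Q = ΔU + W = nCpΔT = 82800 J.
Net over both steps: W = -770 J, Q = 58400 J, ΔU = 59100 J.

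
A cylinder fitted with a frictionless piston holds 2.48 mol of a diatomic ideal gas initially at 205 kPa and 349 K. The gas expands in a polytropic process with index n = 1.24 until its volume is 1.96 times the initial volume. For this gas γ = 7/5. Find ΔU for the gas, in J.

V₁ = nRT₁/P₁ = 2.48×8.314×349/205 = 35.1 L.
Polytropic n=1.24: T₂ = T₁(V₁/V₂)^(n−1) = 349×(0.510)^0.24 = 297 K; P₂ = P₁(V₁/V₂)^n = 89.0 kPa.
For an ideal gas ΔU = nCvΔT with Cv = (5/2)R = 20.8 J/(mol·K).
ΔU = 2.48×20.8×(297−349) = -2680 J.

-2680 J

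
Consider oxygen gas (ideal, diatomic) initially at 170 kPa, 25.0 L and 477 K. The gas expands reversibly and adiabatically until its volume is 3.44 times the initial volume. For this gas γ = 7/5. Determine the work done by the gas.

n = P₁V₁/(RT₁) = 170×25.0/(8.314×477) = 1.07 mol.
Adiabatic: TV^(γ−1) = const ⇒ T₂ = 477×(0.291)^0.400 = 291 K; PV^γ = const ⇒ P₂ = 30.1 kPa.
ΔU = nCvΔT = 1.07×20.8×(291−477) = -4140 J.
Q = 0 for an adiabatic process, so W = −ΔU = 4140 J.

4140 J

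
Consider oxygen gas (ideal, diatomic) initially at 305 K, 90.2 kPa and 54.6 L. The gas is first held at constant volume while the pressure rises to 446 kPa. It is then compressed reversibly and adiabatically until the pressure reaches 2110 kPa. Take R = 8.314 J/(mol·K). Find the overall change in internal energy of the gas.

n = P₁V₁/(RT₁) = 90.2×54.6/(8.314×305) = 1.94 mol.
Step 1 — Isochoric: V stays 54.6 L; P/T = const ⇒ T₂ = 1510 K, P₂ = 446 kPa.
W = 0 (no volume change).
ΔU = nCvΔT = 1.94×20.8×(1510−305) = 48600 J.
Q = ΔU = 48600 J.
State after step 1: P = 446 kPa, V = 54.6 L, T = 1510 K.
Step 2 — Adiabatic: T₂/T₁ = (P₂/P₁)^((γ−1)/γ) ⇒ T₂ = 1510×(4.73)^0.286 = 2350 K; V₂ = 18.0 L.
ΔU = nCvΔT = 1.94×20.8×(2350−1510) = 34000 J.
Q = 0 for an adiabatic process, so W = −ΔU = -34000 J.
Net over both steps: W = -34000 J, Q = 48600 J, ΔU = 82600 J.

82600 J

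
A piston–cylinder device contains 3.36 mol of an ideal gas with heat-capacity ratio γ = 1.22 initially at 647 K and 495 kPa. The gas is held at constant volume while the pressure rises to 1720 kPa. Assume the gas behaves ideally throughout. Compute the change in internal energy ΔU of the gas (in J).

203000 J

V₁ = nRT₁/P₁ = 3.36×8.314×647/495 = 36.5 L.
Isochoric: V stays 36.5 L; P/T = const ⇒ T₂ = 2250 K, P₂ = 1720 kPa.
For an ideal gas ΔU = nCvΔT with Cv = R/(γ−1) = 37.8 J/(mol·K).
ΔU = 3.36×37.8×(2250−647) = 203000 J.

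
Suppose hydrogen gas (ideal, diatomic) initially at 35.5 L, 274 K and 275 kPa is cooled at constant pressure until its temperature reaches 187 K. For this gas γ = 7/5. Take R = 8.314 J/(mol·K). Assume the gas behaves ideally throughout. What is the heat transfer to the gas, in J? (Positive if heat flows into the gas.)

n = P₁V₁/(RT₁) = 275×35.5/(8.314×274) = 4.29 mol.
Isobaric: P stays 275 kPa; V/T = const ⇒ T₂ = 187 K, V₂ = 24.2 L.
W = PΔV = 275×(24.2−35.5) kPa·L = -3100 J.
ΔU = nCvΔT = 4.29×20.8×(187−274) = -7750 J.
Q = ΔU + W = nCpΔT = -10800 J.

-10800 J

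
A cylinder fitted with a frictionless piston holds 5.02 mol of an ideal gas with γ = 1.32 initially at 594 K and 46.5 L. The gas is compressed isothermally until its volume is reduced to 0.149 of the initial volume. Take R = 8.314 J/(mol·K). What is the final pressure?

3580 kPa

P₁ = nRT₁/V₁ = 5.02×8.314×594/46.5 = 533 kPa.
Isothermal: T stays 594 K; PV = const ⇒ V₂ = 6.93 L, P₂ = 3580 kPa.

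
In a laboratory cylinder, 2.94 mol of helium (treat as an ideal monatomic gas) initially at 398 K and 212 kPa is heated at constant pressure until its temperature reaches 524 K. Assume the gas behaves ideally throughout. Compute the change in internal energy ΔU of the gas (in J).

4620 J

V₁ = nRT₁/P₁ = 2.94×8.314×398/212 = 45.9 L.
Isobaric: P stays 212 kPa; V/T = const ⇒ T₂ = 524 K, V₂ = 60.4 L.
For an ideal gas ΔU = nCvΔT with Cv = (3/2)R = 12.5 J/(mol·K).
ΔU = 2.94×12.5×(524−398) = 4620 J.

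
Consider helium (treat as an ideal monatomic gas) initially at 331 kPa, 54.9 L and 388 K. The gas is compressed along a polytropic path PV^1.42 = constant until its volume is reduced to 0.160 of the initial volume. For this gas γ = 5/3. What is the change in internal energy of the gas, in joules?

31600 J

n = P₁V₁/(RT₁) = 331×54.9/(8.314×388) = 5.63 mol.
Polytropic n=1.42: T₂ = T₁(V₁/V₂)^(n−1) = 388×(6.25)^0.42 = 838 K; P₂ = P₁(V₁/V₂)^n = 4470 kPa.
For an ideal gas ΔU = nCvΔT with Cv = (3/2)R = 12.5 J/(mol·K).
ΔU = 5.63×12.5×(838−388) = 31600 J.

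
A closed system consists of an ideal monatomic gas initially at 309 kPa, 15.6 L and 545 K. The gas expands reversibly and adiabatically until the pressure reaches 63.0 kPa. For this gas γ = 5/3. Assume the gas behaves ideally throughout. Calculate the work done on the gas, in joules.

-3400 J

n = P₁V₁/(RT₁) = 309×15.6/(8.314×545) = 1.06 mol.
Adiabatic: T₂/T₁ = (P₂/P₁)^((γ−1)/γ) ⇒ T₂ = 545×(0.204)^0.400 = 289 K; V₂ = 40.5 L.
ΔU = nCvΔT = 1.06×12.5×(289−545) = -3400 J.
Q = 0 for an adiabatic process, so W = −ΔU = 3400 J.
Work done on the gas = −W_by = -3400 J.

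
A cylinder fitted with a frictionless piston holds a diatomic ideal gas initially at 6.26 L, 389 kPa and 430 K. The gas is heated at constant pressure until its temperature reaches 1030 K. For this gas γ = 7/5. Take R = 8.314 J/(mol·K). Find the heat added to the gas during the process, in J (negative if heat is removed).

11900 J

n = P₁V₁/(RT₁) = 389×6.26/(8.314×430) = 0.681 mol.
Isobaric: P stays 389 kPa; V/T = const ⇒ T₂ = 1030 K, V₂ = 15.0 L.
W = PΔV = 389×(15.0−6.26) kPa·L = 3400 J.
ΔU = nCvΔT = 0.681×20.8×(1030−430) = 8490 J.
Q = ΔU + W = nCpΔT = 11900 J.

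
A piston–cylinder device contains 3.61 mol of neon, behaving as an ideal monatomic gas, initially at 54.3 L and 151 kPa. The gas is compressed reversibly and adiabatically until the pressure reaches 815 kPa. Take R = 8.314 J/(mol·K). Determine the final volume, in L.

19.7 L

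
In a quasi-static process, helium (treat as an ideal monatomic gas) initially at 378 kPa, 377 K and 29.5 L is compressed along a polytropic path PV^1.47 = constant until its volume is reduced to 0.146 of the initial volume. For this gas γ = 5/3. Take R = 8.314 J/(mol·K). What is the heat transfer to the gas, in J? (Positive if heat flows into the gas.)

n = P₁V₁/(RT₁) = 378×29.5/(8.314×377) = 3.56 mol.
Polytropic n=1.47: T₂ = T₁(V₁/V₂)^(n−1) = 377×(6.85)^0.47 = 931 K; P₂ = P₁(V₁/V₂)^n = 6400 kPa.
W = (P₁V₁−P₂V₂)/(n−1) = (378×29.5−6400×4.31)/0.47 = -34900 J.
ΔU = nCvΔT = 3.56×12.5×(931−377) = 24600 J.
Q = ΔU + W = -10300 J.

-10300 J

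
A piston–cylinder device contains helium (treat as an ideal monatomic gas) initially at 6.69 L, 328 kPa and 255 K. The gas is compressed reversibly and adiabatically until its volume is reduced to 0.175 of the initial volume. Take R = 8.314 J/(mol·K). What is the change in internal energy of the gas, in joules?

7230 J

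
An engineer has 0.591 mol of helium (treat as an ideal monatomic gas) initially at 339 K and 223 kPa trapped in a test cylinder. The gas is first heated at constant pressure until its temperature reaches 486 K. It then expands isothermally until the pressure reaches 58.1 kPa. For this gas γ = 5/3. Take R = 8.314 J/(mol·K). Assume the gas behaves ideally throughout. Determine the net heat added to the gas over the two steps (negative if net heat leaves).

V₁ = nRT₁/P₁ = 0.591×8.314×339/223 = 7.47 L.
Step 1 — Isobaric: P stays 223 kPa; V/T = const ⇒ T₂ = 486 K, V₂ = 10.7 L.
W = PΔV = 223×(10.7−7.47) kPa·L = 722 J.
ΔU = nCvΔT = 0.591×12.5×(486−339) = 1080 J.
Q = ΔU + W = nCpΔT = 1810 J.
State after step 1: P = 223 kPa, V = 10.7 L, T = 486 K.
Step 2 — Isothermal: T stays 486 K; PV = const ⇒ V₂ = 41.1 L, P₂ = 58.1 kPa.
ΔU = 0 (ideal gas, T constant).
W = nRT ln(V₂/V₁) = 0.591×8.314×486×ln(3.84) = 3210 J.
Q = ΔU + W = 3210 J.
Net over both steps: W = 3930 J, Q = 5020 J, ΔU = 1080 J.

5020 J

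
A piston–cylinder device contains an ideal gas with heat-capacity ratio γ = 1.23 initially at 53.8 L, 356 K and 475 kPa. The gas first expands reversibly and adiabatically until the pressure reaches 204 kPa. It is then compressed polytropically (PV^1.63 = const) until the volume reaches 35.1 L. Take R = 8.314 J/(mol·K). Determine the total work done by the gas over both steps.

n = P₁V₁/(RT₁) = 475×53.8/(8.314×356) = 8.63 mol.
Step 1 — Adiabatic: T₂/T₁ = (P₂/P₁)^((γ−1)/γ) ⇒ T₂ = 356×(0.429)^0.187 = 304 K; V₂ = 107 L.
ΔU = nCvΔT = 8.63×36.1×(304−356) = -16200 J.
Q = 0 for an adiabatic process, so W = −ΔU = 16200 J.
State after step 1: P = 204 kPa, V = 107 L, T = 304 K.
Step 2 — Polytropic n=1.63: T₂ = T₁(V₁/V₂)^(n−1) = 304×(3.05)^0.63 = 613 K; P₂ = P₁(V₁/V₂)^n = 1250 kPa.
W = (P₁V₁−P₂V₂)/(n−1) = (204×107−1250×35.1)/0.63 = -35200 J.
ΔU = nCvΔT = 8.63×36.1×(613−304) = 96500 J.
Q = ΔU + W = 61300 J.
Net over both steps: W = -19000 J, Q = 61300 J, ΔU = 80300 J.

-19000 J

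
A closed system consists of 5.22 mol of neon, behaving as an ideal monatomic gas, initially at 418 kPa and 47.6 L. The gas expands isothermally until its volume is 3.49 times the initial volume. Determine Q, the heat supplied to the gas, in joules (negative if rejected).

24900 J

T₁ = P₁V₁/(nR) = 418×47.6/(5.22×8.314) = 458 K.
Isothermal: T stays 458 K; PV = const ⇒ V₂ = 166 L, P₂ = 120 kPa.
ΔU = 0 (ideal gas, T constant).
W = nRT ln(V₂/V₁) = 5.22×8.314×458×ln(3.49) = 24900 J.
Q = ΔU + W = 24900 J.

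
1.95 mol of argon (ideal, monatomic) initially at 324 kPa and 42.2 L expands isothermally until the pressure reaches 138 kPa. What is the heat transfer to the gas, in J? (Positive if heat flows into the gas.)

T₁ = P₁V₁/(nR) = 324×42.2/(1.95×8.314) = 843 K.
Isothermal: T stays 843 K; PV = const ⇒ V₂ = 99.1 L, P₂ = 138 kPa.
ΔU = 0 (ideal gas, T constant).
W = nRT ln(V₂/V₁) = 1.95×8.314×843×ln(2.35) = 11700 J.
Q = ΔU + W = 11700 J.

11700 J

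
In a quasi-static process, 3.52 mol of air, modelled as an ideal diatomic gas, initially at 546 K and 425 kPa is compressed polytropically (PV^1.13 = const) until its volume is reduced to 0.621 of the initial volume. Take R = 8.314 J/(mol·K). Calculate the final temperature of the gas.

V₁ = nRT₁/P₁ = 3.52×8.314×546/425 = 37.6 L.
Polytropic n=1.13: T₂ = T₁(V₁/V₂)^(n−1) = 546×(1.61)^0.13 = 581 K; P₂ = P₁(V₁/V₂)^n = 728 kPa.

581 K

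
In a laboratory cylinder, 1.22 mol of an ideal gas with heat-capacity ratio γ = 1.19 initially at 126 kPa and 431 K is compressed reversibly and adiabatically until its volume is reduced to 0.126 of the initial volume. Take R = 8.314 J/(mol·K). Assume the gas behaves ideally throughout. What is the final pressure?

1480 kPa

V₁ = nRT₁/P₁ = 1.22×8.314×431/126 = 34.7 L.
Adiabatic: TV^(γ−1) = const ⇒ T₂ = 431×(7.94)^0.190 = 639 K; PV^γ = const ⇒ P₂ = 1480 kPa.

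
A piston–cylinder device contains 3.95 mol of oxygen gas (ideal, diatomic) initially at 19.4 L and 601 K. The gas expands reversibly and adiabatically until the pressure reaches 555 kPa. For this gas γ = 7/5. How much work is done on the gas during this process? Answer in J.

-7840 J

P₁ = nRT₁/V₁ = 3.95×8.314×601/19.4 = 1020 kPa.
Adiabatic: T₂/T₁ = (P₂/P₁)^((γ−1)/γ) ⇒ T₂ = 601×(0.546)^0.286 = 505 K; V₂ = 29.9 L.
ΔU = nCvΔT = 3.95×20.8×(505−601) = -7840 J.
Q = 0 for an adiabatic process, so W = −ΔU = 7840 J.
Work done on the gas = −W_by = -7840 J.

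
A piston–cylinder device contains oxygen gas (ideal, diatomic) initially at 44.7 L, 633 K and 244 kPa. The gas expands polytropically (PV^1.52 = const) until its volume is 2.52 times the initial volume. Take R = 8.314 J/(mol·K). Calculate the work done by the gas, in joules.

n = P₁V₁/(RT₁) = 244×44.7/(8.314×633) = 2.07 mol.
Polytropic n=1.52: T₂ = T₁(V₁/V₂)^(n−1) = 633×(0.397)^0.52 = 391 K; P₂ = P₁(V₁/V₂)^n = 59.9 kPa.
W = (P₁V₁−P₂V₂)/(n−1) = (244×44.7−59.9×113)/0.52 = 8000 J.

8000 J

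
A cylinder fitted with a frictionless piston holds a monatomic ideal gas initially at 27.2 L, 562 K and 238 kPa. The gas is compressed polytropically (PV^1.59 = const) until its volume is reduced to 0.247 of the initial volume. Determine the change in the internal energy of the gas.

12400 J

n = P₁V₁/(RT₁) = 238×27.2/(8.314×562) = 1.39 mol.
Polytropic n=1.59: T₂ = T₁(V₁/V₂)^(n−1) = 562×(4.05)^0.59 = 1280 K; P₂ = P₁(V₁/V₂)^n = 2200 kPa.
For an ideal gas ΔU = nCvΔT with Cv = (3/2)R = 12.5 J/(mol·K).
ΔU = 1.39×12.5×(1280−562) = 12400 J.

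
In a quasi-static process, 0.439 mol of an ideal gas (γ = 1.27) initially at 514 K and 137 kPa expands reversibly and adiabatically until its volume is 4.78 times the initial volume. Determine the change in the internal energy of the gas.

V₁ = nRT₁/P₁ = 0.439×8.314×514/137 = 13.7 L.
Adiabatic: TV^(γ−1) = const ⇒ T₂ = 514×(0.209)^0.270 = 337 K; PV^γ = const ⇒ P₂ = 18.8 kPa.
For an ideal gas ΔU = nCvΔT with Cv = R/(γ−1) = 30.8 J/(mol·K).
ΔU = 0.439×30.8×(337−514) = -2390 J.

-2390 J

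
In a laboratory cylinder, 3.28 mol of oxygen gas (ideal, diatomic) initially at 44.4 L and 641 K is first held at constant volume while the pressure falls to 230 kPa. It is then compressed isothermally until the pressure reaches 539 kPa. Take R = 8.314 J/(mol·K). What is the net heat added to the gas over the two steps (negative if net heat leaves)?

P₁ = nRT₁/V₁ = 3.28×8.314×641/44.4 = 394 kPa.
Step 1 — Isochoric: V stays 44.4 L; P/T = const ⇒ T₂ = 374 K, P₂ = 230 kPa.
W = 0 (no volume change).
ΔU = nCvΔT = 3.28×20.8×(374−641) = -18200 J.
Q = ΔU = -18200 J.
State after step 1: P = 230 kPa, V = 44.4 L, T = 374 K.
Step 2 — Isothermal: T stays 374 K; PV = const ⇒ V₂ = 18.9 L, P₂ = 539 kPa.
ΔU = 0 (ideal gas, T constant).
W = nRT ln(V₂/V₁) = 3.28×8.314×374×ln(0.427) = -8700 J.
Q = ΔU + W = -8700 J.
Net over both steps: W = -8700 J, Q = -26900 J, ΔU = -18200 J.

-26900 J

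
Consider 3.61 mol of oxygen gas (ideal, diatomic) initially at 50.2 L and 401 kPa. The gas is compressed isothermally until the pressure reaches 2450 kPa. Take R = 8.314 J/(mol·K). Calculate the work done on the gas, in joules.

T₁ = P₁V₁/(nR) = 401×50.2/(3.61×8.314) = 671 K.
Isothermal: T stays 671 K; PV = const ⇒ V₂ = 8.22 L, P₂ = 2450 kPa.
W = nRT ln(V₂/V₁) = 3.61×8.314×671×ln(0.164) = -36400 J.
Work done on the gas = −W_by = 36400 J.

36400 J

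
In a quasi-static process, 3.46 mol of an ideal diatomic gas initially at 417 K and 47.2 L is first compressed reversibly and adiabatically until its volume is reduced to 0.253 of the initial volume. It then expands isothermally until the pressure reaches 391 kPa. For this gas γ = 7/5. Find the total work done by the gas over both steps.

9060 J

P₁ = nRT₁/V₁ = 3.46×8.314×417/47.2 = 254 kPa.
Step 1 — Adiabatic: TV^(γ−1) = const ⇒ T₂ = 417×(3.95)^0.400 = 723 K; PV^γ = const ⇒ P₂ = 1740 kPa.
ΔU = nCvΔT = 3.46×20.8×(723−417) = 22000 J.
Q = 0 for an adiabatic process, so W = −ΔU = -22000 J.
State after step 1: P = 1740 kPa, V = 11.9 L, T = 723 K.
Step 2 — Isothermal: T stays 723 K; PV = const ⇒ V₂ = 53.2 L, P₂ = 391 kPa.
ΔU = 0 (ideal gas, T constant).
W = nRT ln(V₂/V₁) = 3.46×8.314×723×ln(4.45) = 31000 J.
Q = ΔU + W = 31000 J.
Net over both steps: W = 9060 J, Q = 31000 J, ΔU = 22000 J.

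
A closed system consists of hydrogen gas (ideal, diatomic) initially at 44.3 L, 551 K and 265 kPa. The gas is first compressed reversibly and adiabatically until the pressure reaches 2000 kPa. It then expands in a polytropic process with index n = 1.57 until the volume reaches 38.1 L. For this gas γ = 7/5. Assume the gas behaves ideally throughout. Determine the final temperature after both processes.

n = P₁V₁/(RT₁) = 265×44.3/(8.314×551) = 2.56 mol.
Step 1 — Adiabatic: T₂/T₁ = (P₂/P₁)^((γ−1)/γ) ⇒ T₂ = 551×(7.55)^0.286 = 982 K; V₂ = 10.5 L.
ΔU = nCvΔT = 2.56×20.8×(982−551) = 22900 J.
Q = 0 for an adiabatic process, so W = −ΔU = -22900 J.
State after step 1: P = 2000 kPa, V = 10.5 L, T = 982 K.
Step 2 — Polytropic n=1.57: T₂ = T₁(V₁/V₂)^(n−1) = 982×(0.274)^0.57 = 470 K; P₂ = P₁(V₁/V₂)^n = 263 kPa.
W = (P₁V₁−P₂V₂)/(n−1) = (2000×10.5−263×38.1)/0.57 = 19100 J.
ΔU = nCvΔT = 2.56×20.8×(470−982) = -27300 J.
Q = ΔU + W = -8130 J.
Net over both steps: W = -3800 J, Q = -8130 J, ΔU = -4330 J.

470 K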